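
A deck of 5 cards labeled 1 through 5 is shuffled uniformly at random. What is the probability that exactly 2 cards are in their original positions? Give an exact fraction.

1/6

Choose which 2 of the 5 are fixed: C(5,2) = 10 ways.
The remaining 3 must have no fixed point: D(3) = 2.
P = 10·2/120 = 1/6.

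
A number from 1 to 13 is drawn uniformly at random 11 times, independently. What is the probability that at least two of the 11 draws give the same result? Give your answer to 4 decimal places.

0.9983

P(all 11 different) = 13/13 · 12/13 · ··· · 3/13 ≈ 0.0017.
P(at least two equal) = 1 − 0.0017 = 0.9983.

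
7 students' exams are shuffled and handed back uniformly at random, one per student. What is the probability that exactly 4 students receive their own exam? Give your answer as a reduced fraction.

Choose which 4 of the 7 are fixed: C(7,4) = 35 ways.
The remaining 3 must have no fixed point: D(3) = 2.
P = 35·2/5040 = 1/72.

1/72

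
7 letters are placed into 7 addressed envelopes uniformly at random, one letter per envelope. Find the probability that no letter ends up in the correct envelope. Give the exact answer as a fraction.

103/280

This is the derangement probability: permutations of 7 with no fixed point.
D(7) = 7! · (1 − 1/1! + 1/2! − ··· + (−1)^7/7!) = 1854.
P = 1854/5040 = 103/280.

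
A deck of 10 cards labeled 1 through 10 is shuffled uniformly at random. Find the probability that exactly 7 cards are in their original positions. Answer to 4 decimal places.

0.0001

Choose which 7 of the 10 are fixed: C(10,7) = 120 ways.
The remaining 3 must have no fixed point: D(3) = 2.
P = 120·2/3628800 = 1/15120 ≈ 0.0001.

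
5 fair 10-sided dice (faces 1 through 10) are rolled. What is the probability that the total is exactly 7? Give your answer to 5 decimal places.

There are 10^5 = 100000 equally likely outcomes.
The number of ordered 5-tuples from {1,…,10} summing to 7 is 15.
P(sum = 7) = 15/100000 = 3/20000 ≈ 0.00015.

0.00015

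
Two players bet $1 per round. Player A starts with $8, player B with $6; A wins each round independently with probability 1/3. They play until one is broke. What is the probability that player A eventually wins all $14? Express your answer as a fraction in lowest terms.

Let r = q/p = (2/3)/(1/3) = 2. The recurrence P(i) = p·P(i+1) + q·P(i−1) with P(0)=0, P(14)=1 gives P(i) = (1 − r^i)/(1 − r^14).
P(8) = (1 − (2)^8) / (1 − (2)^14) = 85/5461.

85/5461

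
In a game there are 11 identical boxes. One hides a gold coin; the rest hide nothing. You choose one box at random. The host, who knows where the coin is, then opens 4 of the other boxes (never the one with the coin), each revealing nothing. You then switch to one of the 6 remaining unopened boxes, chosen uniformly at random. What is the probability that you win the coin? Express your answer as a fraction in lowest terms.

Your original box holds the coin with probability 1/11, so the other 10 collectively hold it with probability 10/11.
The host can always find 4 empty boxes to open, so the reveals don't change that 10/11; it is now spread over the 6 remaining unopened boxes.
P(win by switching) = (10/11) · (1/6) = 5/33.

5/33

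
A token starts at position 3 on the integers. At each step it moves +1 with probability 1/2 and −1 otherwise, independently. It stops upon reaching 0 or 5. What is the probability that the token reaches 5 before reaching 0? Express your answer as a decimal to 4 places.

0.6000

With a fair step, P(i) = ½P(i−1) + ½P(i+1) with P(0)=0, P(5)=1 has the linear solution P(i) = i/5.
P(3) = 3/5 ≈ 0.6000.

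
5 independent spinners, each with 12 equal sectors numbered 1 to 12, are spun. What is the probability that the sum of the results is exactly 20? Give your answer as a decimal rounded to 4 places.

There are 12^5 = 248832 equally likely outcomes.
The number of ordered 5-tuples from {1,…,12} summing to 20 is 3701.
P(sum = 20) = 3701/248832 ≈ 0.0149.

0.0149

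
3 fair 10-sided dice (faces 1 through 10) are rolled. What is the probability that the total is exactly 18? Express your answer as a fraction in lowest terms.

There are 10^3 = 1000 equally likely outcomes.
The number of ordered 3-tuples from {1,…,10} summing to 18 is 73.
P(sum = 18) = 73/1000.

73/1000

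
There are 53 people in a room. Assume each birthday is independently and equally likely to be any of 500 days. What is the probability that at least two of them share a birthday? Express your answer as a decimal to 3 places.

0.943

It's easier to compute the probability that all 53 are distinct.
P(all distinct) = 500/500 · 499/500 · ··· · 448/500 ≈ 0.057.
So the probability of at least one match is 1 − 0.057 = 0.943.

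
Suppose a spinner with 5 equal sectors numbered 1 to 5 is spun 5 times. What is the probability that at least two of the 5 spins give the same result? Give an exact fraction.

P(all 5 different) = 5/5 · 4/5 · ··· · 1/5 = 24/625.
P(at least two equal) = 1 − 24/625 = 601/625.

601/625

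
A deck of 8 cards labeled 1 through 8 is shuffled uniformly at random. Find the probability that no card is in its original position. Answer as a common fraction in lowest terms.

This is the derangement probability: permutations of 8 with no fixed point.
D(8) = 8! · (1 − 1/1! + 1/2! − ··· + (−1)^8/8!) = 14833.
P = 14833/40320 = 2119/5760.

2119/5760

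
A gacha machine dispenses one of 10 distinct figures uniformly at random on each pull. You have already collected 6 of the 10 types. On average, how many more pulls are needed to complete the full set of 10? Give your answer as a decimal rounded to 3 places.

Starting from 6 distinct types, each trial gives a new one with probability (10−i)/10 when i types are held, so the wait for the next new type is 10/(10−i).
E = 10/4 + 10/3 + 10/2 + 10/1 = 125/6 ≈ 20.833.

20.833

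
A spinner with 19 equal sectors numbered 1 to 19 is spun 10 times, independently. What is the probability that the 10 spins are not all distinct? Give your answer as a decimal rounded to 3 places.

0.945

P(all 10 different) = 19/19 · 18/19 · ··· · 10/19 ≈ 0.055.
P(at least two equal) = 1 − 0.055 = 0.945.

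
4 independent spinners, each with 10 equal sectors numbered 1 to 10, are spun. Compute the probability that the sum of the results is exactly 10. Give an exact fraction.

21/2500

There are 10^4 = 10000 equally likely outcomes.
The number of ordered 4-tuples from {1,…,10} summing to 10 is 84.
P(sum = 10) = 84/10000 = 21/2500.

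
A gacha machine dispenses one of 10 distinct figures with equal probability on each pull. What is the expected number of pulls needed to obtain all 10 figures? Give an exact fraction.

7381/252

After i distinct types are collected, each trial gives a new one with probability (10−i)/10, so the expected wait for the next new type is 10/(10−i).
E = 10/10 + 10/9 + 10/8 + 10/7 + 10/6 + 10/5 + 10/4 + 10/3 + 10/2 + 10/1 = 7381/252.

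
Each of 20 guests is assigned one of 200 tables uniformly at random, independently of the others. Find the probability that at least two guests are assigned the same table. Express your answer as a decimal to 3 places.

0.626

It's easier to compute the probability that all 20 are distinct.
P(all distinct) = 200/200 · 199/200 · ··· · 181/200 ≈ 0.374.
So the probability of at least one match is 1 − 0.374 = 0.626.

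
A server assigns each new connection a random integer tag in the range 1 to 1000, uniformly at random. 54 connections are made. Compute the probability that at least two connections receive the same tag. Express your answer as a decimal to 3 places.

0.767

It's easier to compute the probability that all 54 are distinct.
P(all distinct) = 1000/1000 · 999/1000 · ··· · 947/1000 ≈ 0.233.
So the probability of at least one match is 1 − 0.233 = 0.767.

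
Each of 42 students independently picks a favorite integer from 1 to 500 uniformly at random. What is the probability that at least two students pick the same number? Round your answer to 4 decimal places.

It's easier to compute the probability that all 42 are distinct.
P(all distinct) = 500/500 · 499/500 · ··· · 459/500 ≈ 0.1700.
So the probability of at least one match is 1 − 0.1700 = 0.8300.

0.8300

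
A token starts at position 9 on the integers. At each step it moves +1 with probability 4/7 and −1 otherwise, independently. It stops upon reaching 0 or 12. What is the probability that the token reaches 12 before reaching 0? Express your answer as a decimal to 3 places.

0.955

Let r = q/p = (3/7)/(4/7) = 3/4. The recurrence P(i) = p·P(i+1) + q·P(i−1) with P(0)=0, P(12)=1 gives P(i) = (1 − r^i)/(1 − r^12).
P(9) = (1 − (3/4)^9) / (1 − (3/4)^12) = 419392/439075 ≈ 0.955.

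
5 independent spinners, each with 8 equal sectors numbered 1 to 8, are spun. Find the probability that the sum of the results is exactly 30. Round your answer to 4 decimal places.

0.0283

There are 8^5 = 32768 equally likely outcomes.
The number of ordered 5-tuples from {1,…,8} summing to 30 is 926.
P(sum = 30) = 926/32768 = 463/16384 ≈ 0.0283.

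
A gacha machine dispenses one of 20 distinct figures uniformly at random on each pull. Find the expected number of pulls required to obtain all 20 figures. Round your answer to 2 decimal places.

71.95

After i distinct types are collected, each trial gives a new one with probability (20−i)/20, so the expected wait for the next new type is 20/(20−i).
E = 20/20 + 20/19 + 20/18 + 20/17 + 20/16 + 20/15 + 20/14 + 20/13 + 20/12 + 20/11 + 20/10 + 20/9 + 20/8 + 20/7 + 20/6 + 20/5 + 20/4 + 20/3 + 20/2 + 20/1 = 279175675/3879876 ≈ 71.95.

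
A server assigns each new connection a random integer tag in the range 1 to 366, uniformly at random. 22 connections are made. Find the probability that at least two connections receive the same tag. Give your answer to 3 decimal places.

0.475

It's easier to compute the probability that all 22 are distinct.
P(all distinct) = 366/366 · 365/366 · ··· · 345/366 ≈ 0.525.
So the probability of at least one match is 1 − 0.525 = 0.475.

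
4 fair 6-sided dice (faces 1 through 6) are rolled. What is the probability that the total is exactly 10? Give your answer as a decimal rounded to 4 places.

There are 6^4 = 1296 equally likely outcomes.
The number of ordered 4-tuples from {1,…,6} summing to 10 is 80.
P(sum = 10) = 80/1296 = 5/81 ≈ 0.0617.

0.0617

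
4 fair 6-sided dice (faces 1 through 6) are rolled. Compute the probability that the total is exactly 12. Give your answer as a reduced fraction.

There are 6^4 = 1296 equally likely outcomes.
The number of ordered 4-tuples from {1,…,6} summing to 12 is 125.
P(sum = 12) = 125/1296.

125/1296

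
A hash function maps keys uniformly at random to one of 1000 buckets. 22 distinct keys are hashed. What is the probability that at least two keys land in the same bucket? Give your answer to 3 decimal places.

0.208

It's easier to compute the probability that all 22 are distinct.
P(all distinct) = 1000/1000 · 999/1000 · ··· · 979/1000 ≈ 0.792.
So the probability of at least one match is 1 − 0.792 = 0.208.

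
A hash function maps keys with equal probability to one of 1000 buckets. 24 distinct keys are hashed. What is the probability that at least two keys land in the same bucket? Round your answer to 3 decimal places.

0.243

It's easier to compute the probability that all 24 are distinct.
P(all distinct) = 1000/1000 · 999/1000 · ··· · 977/1000 ≈ 0.757.
So the probability of at least one match is 1 − 0.757 = 0.243.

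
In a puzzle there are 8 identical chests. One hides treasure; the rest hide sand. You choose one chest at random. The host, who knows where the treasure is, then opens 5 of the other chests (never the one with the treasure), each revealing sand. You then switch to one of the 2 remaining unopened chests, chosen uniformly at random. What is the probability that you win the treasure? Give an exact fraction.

7/16

Your original chest holds the treasure with probability 1/8, so the other 7 collectively hold it with probability 7/8.
The host can always find 5 empty chests to open, so the reveals don't change that 7/8; it is now spread over the 2 remaining unopened chests.
P(win by switching) = (7/8) · (1/2) = 7/16.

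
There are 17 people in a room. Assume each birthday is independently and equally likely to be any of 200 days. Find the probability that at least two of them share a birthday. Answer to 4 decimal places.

It's easier to compute the probability that all 17 are distinct.
P(all distinct) = 200/200 · 199/200 · ··· · 184/200 ≈ 0.4968.
So the probability of at least one match is 1 − 0.4968 = 0.5032.

0.5032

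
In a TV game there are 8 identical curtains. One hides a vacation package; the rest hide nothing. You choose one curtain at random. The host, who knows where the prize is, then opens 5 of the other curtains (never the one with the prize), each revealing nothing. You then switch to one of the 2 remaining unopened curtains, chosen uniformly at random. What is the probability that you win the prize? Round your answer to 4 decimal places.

0.4375

Your original curtain holds the prize with probability 1/8, so the other 7 collectively hold it with probability 7/8.
The host can always find 5 empty curtains to open, so the reveals don't change that 7/8; it is now spread over the 2 remaining unopened curtains.
P(win by switching) = (7/8) · (1/2) = 7/16 ≈ 0.4375.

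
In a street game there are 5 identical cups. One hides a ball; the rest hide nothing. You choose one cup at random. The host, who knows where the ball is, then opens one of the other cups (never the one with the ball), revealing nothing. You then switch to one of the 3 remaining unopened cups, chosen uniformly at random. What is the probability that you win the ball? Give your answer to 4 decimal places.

Your original cup holds the ball with probability 1/5, so the other 4 collectively hold it with probability 4/5.
The host can always find an empty cup to open, so this doesn't change that 4/5; it is now spread over the 3 remaining unopened cups.
P(win by switching) = (4/5) · (1/3) = 4/15 ≈ 0.2667.

0.2667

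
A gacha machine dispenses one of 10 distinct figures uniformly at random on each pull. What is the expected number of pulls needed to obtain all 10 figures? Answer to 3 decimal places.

After i distinct types are collected, each trial gives a new one with probability (10−i)/10, so the expected wait for the next new type is 10/(10−i).
E = 10/10 + 10/9 + 10/8 + 10/7 + 10/6 + 10/5 + 10/4 + 10/3 + 10/2 + 10/1 = 7381/252 ≈ 29.290.

29.290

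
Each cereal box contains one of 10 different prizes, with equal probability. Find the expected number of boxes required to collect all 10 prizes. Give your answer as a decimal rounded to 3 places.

After i distinct types are collected, each trial gives a new one with probability (10−i)/10, so the expected wait for the next new type is 10/(10−i).
E = 10/10 + 10/9 + 10/8 + 10/7 + 10/6 + 10/5 + 10/4 + 10/3 + 10/2 + 10/1 = 7381/252 ≈ 29.290.

29.290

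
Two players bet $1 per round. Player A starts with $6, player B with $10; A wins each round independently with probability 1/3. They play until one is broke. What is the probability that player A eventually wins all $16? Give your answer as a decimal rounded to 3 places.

Let r = q/p = (2/3)/(1/3) = 2. The recurrence P(i) = p·P(i+1) + q·P(i−1) with P(0)=0, P(16)=1 gives P(i) = (1 − r^i)/(1 − r^16).
P(6) = (1 − (2)^6) / (1 − (2)^16) = 21/21845 ≈ 0.001.

0.001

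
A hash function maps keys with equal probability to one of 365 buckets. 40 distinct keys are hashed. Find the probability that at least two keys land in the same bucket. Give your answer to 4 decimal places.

0.8912

It's easier to compute the probability that all 40 are distinct.
P(all distinct) = 365/365 · 364/365 · ··· · 326/365 ≈ 0.1088.
So the probability of at least one match is 1 − 0.1088 = 0.8912.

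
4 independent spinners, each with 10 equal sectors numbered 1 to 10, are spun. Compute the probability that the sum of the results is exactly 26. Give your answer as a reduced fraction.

27/500

There are 10^4 = 10000 equally likely outcomes.
The number of ordered 4-tuples from {1,…,10} summing to 26 is 540.
P(sum = 26) = 540/10000 = 27/500.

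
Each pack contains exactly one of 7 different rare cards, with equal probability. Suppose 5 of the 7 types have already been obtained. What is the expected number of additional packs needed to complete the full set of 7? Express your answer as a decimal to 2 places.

Starting from 5 distinct types, each trial gives a new one with probability (7−i)/7 when i types are held, so the wait for the next new type is 7/(7−i).
E = 7/2 + 7/1 = 21/2 ≈ 10.50.

10.50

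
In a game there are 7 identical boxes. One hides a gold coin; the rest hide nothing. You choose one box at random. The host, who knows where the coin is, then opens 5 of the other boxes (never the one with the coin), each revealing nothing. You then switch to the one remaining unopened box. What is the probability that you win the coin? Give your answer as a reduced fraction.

Your original box holds the coin with probability 1/7, so the other 6 collectively hold it with probability 6/7.
The host can always find 5 empty boxes to open, so the reveals don't change that 6/7; it is now spread over the 1 remaining unopened box.
P(win by switching) = (6/7) · (1/1) = 6/7.

6/7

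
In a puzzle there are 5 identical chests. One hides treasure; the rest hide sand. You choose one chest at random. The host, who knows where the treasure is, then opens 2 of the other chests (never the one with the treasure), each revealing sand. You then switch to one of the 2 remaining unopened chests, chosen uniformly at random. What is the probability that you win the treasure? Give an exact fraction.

2/5

Your original chest holds the treasure with probability 1/5, so the other 4 collectively hold it with probability 4/5.
The host can always find 2 empty chests to open, so the reveals don't change that 4/5; it is now spread over the 2 remaining unopened chests.
P(win by switching) = (4/5) · (1/2) = 2/5.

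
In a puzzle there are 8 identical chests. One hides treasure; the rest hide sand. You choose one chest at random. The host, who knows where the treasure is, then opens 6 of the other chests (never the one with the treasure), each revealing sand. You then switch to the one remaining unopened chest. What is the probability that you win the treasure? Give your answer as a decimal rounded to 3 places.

Your original chest holds the treasure with probability 1/8, so the other 7 collectively hold it with probability 7/8.
The host can always find 6 empty chests to open, so the reveals don't change that 7/8; it is now spread over the 1 remaining unopened chest.
P(win by switching) = (7/8) · (1/1) = 7/8 ≈ 0.875.

0.875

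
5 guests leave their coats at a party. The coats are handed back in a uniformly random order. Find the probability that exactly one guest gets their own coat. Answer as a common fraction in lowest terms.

Choose which one is fixed: C(5,1) = 5 ways.
The remaining 4 must have no fixed point: D(4) = 9.
P = 5·9/120 = 3/8.

3/8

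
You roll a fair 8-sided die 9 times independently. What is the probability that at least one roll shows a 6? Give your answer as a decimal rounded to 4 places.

0.6993

P(no roll shows a 6) = (7/8)^9 ≈ 0.3007.
P(at least one) = 1 − 0.3007 = 0.6993.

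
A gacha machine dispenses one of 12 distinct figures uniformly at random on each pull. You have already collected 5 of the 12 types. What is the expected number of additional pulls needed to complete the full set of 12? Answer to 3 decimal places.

Starting from 5 distinct types, each trial gives a new one with probability (12−i)/12 when i types are held, so the wait for the next new type is 12/(12−i).
E = 12/7 + 12/6 + 12/5 + 12/4 + 12/3 + 12/2 + 12/1 = 1089/35 ≈ 31.114.

31.114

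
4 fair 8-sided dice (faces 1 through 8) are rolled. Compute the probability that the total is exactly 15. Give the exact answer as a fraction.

There are 8^4 = 4096 equally likely outcomes.
The number of ordered 4-tuples from {1,…,8} summing to 15 is 284.
P(sum = 15) = 284/4096 = 71/1024.

71/1024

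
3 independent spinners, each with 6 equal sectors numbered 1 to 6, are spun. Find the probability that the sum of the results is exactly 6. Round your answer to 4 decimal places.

0.0463

There are 6^3 = 216 equally likely outcomes.
The number of ordered 3-tuples from {1,…,6} summing to 6 is 10.
P(sum = 6) = 10/216 = 5/108 ≈ 0.0463.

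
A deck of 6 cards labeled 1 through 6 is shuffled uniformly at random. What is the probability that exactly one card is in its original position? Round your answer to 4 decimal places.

0.3667

Choose which one is fixed: C(6,1) = 6 ways.
The remaining 5 must have no fixed point: D(5) = 44.
P = 6·44/720 = 11/30 ≈ 0.3667.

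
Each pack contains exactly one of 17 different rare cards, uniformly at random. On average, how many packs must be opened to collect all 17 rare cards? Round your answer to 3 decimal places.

After i distinct types are collected, each trial gives a new one with probability (17−i)/17, so the expected wait for the next new type is 17/(17−i).
E = 17/17 + 17/16 + 17/15 + 17/14 + 17/13 + 17/12 + 17/11 + 17/10 + 17/9 + 17/8 + 17/7 + 17/6 + 17/5 + 17/4 + 17/3 + 17/2 + 17/1 = 42142223/720720 ≈ 58.472.

58.472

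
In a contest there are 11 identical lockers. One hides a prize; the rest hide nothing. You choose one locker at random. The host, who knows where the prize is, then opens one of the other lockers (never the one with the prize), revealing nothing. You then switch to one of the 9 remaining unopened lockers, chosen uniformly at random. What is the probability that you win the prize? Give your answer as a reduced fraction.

10/99

Your original locker holds the prize with probability 1/11, so the other 10 collectively hold it with probability 10/11.
The host can always find an empty locker to open, so this doesn't change that 10/11; it is now spread over the 9 remaining unopened lockers.
P(win by switching) = (10/11) · (1/9) = 10/99.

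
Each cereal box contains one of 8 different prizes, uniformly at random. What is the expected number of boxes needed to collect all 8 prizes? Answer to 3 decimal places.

After i distinct types are collected, each trial gives a new one with probability (8−i)/8, so the expected wait for the next new type is 8/(8−i).
E = 8/8 + 8/7 + 8/6 + 8/5 + 8/4 + 8/3 + 8/2 + 8/1 = 761/35 ≈ 21.743.

21.743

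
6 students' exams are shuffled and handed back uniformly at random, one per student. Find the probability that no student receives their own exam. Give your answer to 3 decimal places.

This is the derangement probability: permutations of 6 with no fixed point.
D(6) = 6! · (1 − 1/1! + 1/2! − ··· + (−1)^6/6!) = 265.
P = 265/720 = 53/144 ≈ 0.368.

0.368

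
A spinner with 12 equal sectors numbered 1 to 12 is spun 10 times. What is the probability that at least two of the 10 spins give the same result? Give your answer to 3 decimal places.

P(all 10 different) = 12/12 · 11/12 · ··· · 3/12 ≈ 0.004.
P(at least two equal) = 1 − 0.004 = 0.996.

0.996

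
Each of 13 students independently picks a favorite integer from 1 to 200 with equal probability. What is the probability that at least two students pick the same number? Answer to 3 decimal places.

0.329

It's easier to compute the probability that all 13 are distinct.
P(all distinct) = 200/200 · 199/200 · ··· · 188/200 ≈ 0.671.
So the probability of at least one match is 1 − 0.671 = 0.329.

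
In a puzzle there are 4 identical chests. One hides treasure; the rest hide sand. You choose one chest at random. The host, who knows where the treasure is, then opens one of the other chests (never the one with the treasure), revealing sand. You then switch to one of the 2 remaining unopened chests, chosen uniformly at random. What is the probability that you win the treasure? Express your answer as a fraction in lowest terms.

Your original chest holds the treasure with probability 1/4, so the other 3 collectively hold it with probability 3/4.
The host can always find an empty chest to open, so this doesn't change that 3/4; it is now spread over the 2 remaining unopened chests.
P(win by switching) = (3/4) · (1/2) = 3/8.

3/8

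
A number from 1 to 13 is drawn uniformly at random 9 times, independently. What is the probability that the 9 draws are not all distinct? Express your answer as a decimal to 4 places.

P(all 9 different) = 13/13 · 12/13 · ··· · 5/13 ≈ 0.0245.
P(at least two equal) = 1 − 0.0245 = 0.9755.

0.9755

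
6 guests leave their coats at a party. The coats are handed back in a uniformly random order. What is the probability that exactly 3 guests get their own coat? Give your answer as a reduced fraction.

Choose which 3 of the 6 are fixed: C(6,3) = 20 ways.
The remaining 3 must have no fixed point: D(3) = 2.
P = 20·2/720 = 1/18.

1/18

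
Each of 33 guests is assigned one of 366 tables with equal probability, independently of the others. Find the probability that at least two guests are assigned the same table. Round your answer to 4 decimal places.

0.7740

It's easier to compute the probability that all 33 are distinct.
P(all distinct) = 366/366 · 365/366 · ··· · 334/366 ≈ 0.2260.
So the probability of at least one match is 1 − 0.2260 = 0.7740.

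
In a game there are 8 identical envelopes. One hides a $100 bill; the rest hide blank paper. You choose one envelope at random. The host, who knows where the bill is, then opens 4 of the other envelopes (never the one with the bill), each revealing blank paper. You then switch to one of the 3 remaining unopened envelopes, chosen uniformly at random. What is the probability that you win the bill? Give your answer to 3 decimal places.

Your original envelope holds the bill with probability 1/8, so the other 7 collectively hold it with probability 7/8.
The host can always find 4 empty envelopes to open, so the reveals don't change that 7/8; it is now spread over the 3 remaining unopened envelopes.
P(win by switching) = (7/8) · (1/3) = 7/24 ≈ 0.292.

0.292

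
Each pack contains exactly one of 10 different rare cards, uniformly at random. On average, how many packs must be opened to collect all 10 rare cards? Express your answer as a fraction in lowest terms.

7381/252

After i distinct types are collected, each trial gives a new one with probability (10−i)/10, so the expected wait for the next new type is 10/(10−i).
E = 10/10 + 10/9 + 10/8 + 10/7 + 10/6 + 10/5 + 10/4 + 10/3 + 10/2 + 10/1 = 7381/252.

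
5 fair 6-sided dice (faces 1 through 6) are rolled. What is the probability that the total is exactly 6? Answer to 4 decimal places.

There are 6^5 = 7776 equally likely outcomes.
The number of ordered 5-tuples from {1,…,6} summing to 6 is 5.
P(sum = 6) = 5/7776 ≈ 0.0006.

0.0006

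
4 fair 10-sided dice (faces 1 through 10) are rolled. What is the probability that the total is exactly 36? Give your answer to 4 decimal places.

0.0035

There are 10^4 = 10000 equally likely outcomes.
The number of ordered 4-tuples from {1,…,10} summing to 36 is 35.
P(sum = 36) = 35/10000 = 7/2000 ≈ 0.0035.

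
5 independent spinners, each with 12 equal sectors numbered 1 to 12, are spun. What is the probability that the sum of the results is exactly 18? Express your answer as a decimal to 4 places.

0.0095

There are 12^5 = 248832 equally likely outcomes.
The number of ordered 5-tuples from {1,…,12} summing to 18 is 2355.
P(sum = 18) = 2355/248832 = 785/82944 ≈ 0.0095.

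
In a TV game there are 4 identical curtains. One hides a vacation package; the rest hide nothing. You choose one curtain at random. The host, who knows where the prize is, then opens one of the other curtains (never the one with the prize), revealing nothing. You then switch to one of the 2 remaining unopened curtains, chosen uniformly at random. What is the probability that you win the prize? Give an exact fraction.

Your original curtain holds the prize with probability 1/4, so the other 3 collectively hold it with probability 3/4.
The host can always find an empty curtain to open, so this doesn't change that 3/4; it is now spread over the 2 remaining unopened curtains.
P(win by switching) = (3/4) · (1/2) = 3/8.

3/8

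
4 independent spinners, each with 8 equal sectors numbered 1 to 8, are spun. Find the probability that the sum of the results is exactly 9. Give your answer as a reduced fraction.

7/512

There are 8^4 = 4096 equally likely outcomes.
The number of ordered 4-tuples from {1,…,8} summing to 9 is 56.
P(sum = 9) = 56/4096 = 7/512.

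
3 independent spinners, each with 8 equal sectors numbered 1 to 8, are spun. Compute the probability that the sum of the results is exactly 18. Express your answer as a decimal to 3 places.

0.055

There are 8^3 = 512 equally likely outcomes.
The number of ordered 3-tuples from {1,…,8} summing to 18 is 28.
P(sum = 18) = 28/512 = 7/128 ≈ 0.055.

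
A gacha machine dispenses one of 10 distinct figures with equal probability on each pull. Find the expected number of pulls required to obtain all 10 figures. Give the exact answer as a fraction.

7381/252

After i distinct types are collected, each trial gives a new one with probability (10−i)/10, so the expected wait for the next new type is 10/(10−i).
E = 10/10 + 10/9 + 10/8 + 10/7 + 10/6 + 10/5 + 10/4 + 10/3 + 10/2 + 10/1 = 7381/252.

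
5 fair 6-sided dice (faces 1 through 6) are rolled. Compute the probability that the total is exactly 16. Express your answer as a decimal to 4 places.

There are 6^5 = 7776 equally likely outcomes.
The number of ordered 5-tuples from {1,…,6} summing to 16 is 735.
P(sum = 16) = 735/7776 = 245/2592 ≈ 0.0945.

0.0945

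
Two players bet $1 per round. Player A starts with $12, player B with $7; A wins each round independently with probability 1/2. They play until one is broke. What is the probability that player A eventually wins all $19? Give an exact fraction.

12/19

With a fair step, P(i) = ½P(i−1) + ½P(i+1) with P(0)=0, P(19)=1 has the linear solution P(i) = i/19.
P(12) = 12/19.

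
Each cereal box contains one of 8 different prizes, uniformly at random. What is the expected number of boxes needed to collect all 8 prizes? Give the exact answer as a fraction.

761/35

After i distinct types are collected, each trial gives a new one with probability (8−i)/8, so the expected wait for the next new type is 8/(8−i).
E = 8/8 + 8/7 + 8/6 + 8/5 + 8/4 + 8/3 + 8/2 + 8/1 = 761/35.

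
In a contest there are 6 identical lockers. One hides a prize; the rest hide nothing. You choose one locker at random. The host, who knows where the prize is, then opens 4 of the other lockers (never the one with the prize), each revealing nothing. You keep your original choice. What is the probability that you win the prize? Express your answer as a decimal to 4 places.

0.1667

The host can always open 4 empty lockers regardless of your choice, so the reveals give no information about your original locker.
P(win by staying) = 1/6 ≈ 0.1667.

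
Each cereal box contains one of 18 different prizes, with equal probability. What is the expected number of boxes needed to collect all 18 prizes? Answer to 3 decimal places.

62.912

After i distinct types are collected, each trial gives a new one with probability (18−i)/18, so the expected wait for the next new type is 18/(18−i).
E = 18/18 + 18/17 + 18/16 + 18/15 + 18/14 + 18/13 + 18/12 + 18/11 + 18/10 + 18/9 + 18/8 + 18/7 + 18/6 + 18/5 + 18/4 + 18/3 + 18/2 + 18/1 = 42822903/680680 ≈ 62.912.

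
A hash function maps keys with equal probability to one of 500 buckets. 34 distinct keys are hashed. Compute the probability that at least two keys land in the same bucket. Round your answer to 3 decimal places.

It's easier to compute the probability that all 34 are distinct.
P(all distinct) = 500/500 · 499/500 · ··· · 467/500 ≈ 0.317.
So the probability of at least one match is 1 − 0.317 = 0.683.

0.683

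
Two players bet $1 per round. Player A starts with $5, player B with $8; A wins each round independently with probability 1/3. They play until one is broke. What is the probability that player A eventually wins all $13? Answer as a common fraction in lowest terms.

31/8191

Let r = q/p = (2/3)/(1/3) = 2. The recurrence P(i) = p·P(i+1) + q·P(i−1) with P(0)=0, P(13)=1 gives P(i) = (1 − r^i)/(1 − r^13).
P(5) = (1 − (2)^5) / (1 − (2)^13) = 31/8191.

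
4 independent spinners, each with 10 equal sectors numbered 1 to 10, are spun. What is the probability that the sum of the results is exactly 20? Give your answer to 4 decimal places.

There are 10^4 = 10000 equally likely outcomes.
The number of ordered 4-tuples from {1,…,10} summing to 20 is 633.
P(sum = 20) = 633/10000 ≈ 0.0633.

0.0633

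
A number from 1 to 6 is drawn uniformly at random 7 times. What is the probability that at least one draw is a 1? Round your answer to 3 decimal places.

P(no draw is a 1) = (5/6)^7 ≈ 0.279.
P(at least one) = 1 − 0.279 = 0.721.

0.721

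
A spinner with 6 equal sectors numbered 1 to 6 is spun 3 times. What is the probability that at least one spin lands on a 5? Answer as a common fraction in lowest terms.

91/216

P(no spin lands on a 5) = (5/6)^3 = 125/216.
P(at least one) = 1 − 125/216 = 91/216.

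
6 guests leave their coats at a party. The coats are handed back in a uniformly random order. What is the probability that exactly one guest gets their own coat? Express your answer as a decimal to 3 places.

Choose which one is fixed: C(6,1) = 6 ways.
The remaining 5 must have no fixed point: D(5) = 44.
P = 6·44/720 = 11/30 ≈ 0.367.

0.367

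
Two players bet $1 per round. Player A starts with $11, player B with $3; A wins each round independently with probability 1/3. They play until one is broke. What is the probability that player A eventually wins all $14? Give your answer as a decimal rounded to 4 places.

Let r = q/p = (2/3)/(1/3) = 2. The recurrence P(i) = p·P(i+1) + q·P(i−1) with P(0)=0, P(14)=1 gives P(i) = (1 − r^i)/(1 − r^14).
P(11) = (1 − (2)^11) / (1 − (2)^14) = 2047/16383 ≈ 0.1249.

0.1249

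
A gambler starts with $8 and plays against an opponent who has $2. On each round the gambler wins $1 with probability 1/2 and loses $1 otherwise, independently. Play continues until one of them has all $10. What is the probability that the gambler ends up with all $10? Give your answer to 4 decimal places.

0.8000

With a fair step, P(i) = ½P(i−1) + ½P(i+1) with P(0)=0, P(10)=1 has the linear solution P(i) = i/10.
P(8) = 8/10 = 4/5 ≈ 0.8000.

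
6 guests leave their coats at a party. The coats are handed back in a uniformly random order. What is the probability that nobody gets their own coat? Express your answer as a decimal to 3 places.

0.368

This is the derangement probability: permutations of 6 with no fixed point.
D(6) = 6! · (1 − 1/1! + 1/2! − ··· + (−1)^6/6!) = 265.
P = 265/720 = 53/144 ≈ 0.368.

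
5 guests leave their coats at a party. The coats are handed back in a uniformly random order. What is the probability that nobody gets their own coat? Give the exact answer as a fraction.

This is the derangement probability: permutations of 5 with no fixed point.
D(5) = 5! · (1 − 1/1! + 1/2! − ··· + (−1)^5/5!) = 44.
P = 44/120 = 11/30.

11/30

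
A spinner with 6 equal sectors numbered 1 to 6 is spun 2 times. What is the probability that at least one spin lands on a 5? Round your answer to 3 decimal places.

P(no spin lands on a 5) = (5/6)^2 ≈ 0.694.
P(at least one) = 1 − 0.694 = 0.306.

0.306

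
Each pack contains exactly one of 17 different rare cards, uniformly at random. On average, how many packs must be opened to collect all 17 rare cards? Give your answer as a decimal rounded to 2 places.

58.47

After i distinct types are collected, each trial gives a new one with probability (17−i)/17, so the expected wait for the next new type is 17/(17−i).
E = 17/17 + 17/16 + 17/15 + 17/14 + 17/13 + 17/12 + 17/11 + 17/10 + 17/9 + 17/8 + 17/7 + 17/6 + 17/5 + 17/4 + 17/3 + 17/2 + 17/1 = 42142223/720720 ≈ 58.47.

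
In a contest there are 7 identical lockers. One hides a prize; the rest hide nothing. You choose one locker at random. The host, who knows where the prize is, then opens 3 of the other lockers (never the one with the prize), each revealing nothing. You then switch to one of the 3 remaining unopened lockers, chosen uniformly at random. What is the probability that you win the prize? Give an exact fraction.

Your original locker holds the prize with probability 1/7, so the other 6 collectively hold it with probability 6/7.
The host can always find 3 empty lockers to open, so the reveals don't change that 6/7; it is now spread over the 3 remaining unopened lockers.
P(win by switching) = (6/7) · (1/3) = 2/7.

2/7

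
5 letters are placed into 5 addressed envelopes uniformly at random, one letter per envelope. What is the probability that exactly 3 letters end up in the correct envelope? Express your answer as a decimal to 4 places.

0.0833

Choose which 3 of the 5 are fixed: C(5,3) = 10 ways.
The remaining 2 must have no fixed point: D(2) = 1.
P = 10·1/120 = 1/12 ≈ 0.0833.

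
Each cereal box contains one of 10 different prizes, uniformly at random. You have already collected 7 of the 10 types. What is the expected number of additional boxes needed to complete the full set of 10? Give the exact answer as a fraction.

55/3

Starting from 7 distinct types, each trial gives a new one with probability (10−i)/10 when i types are held, so the wait for the next new type is 10/(10−i).
E = 10/3 + 10/2 + 10/1 = 55/3.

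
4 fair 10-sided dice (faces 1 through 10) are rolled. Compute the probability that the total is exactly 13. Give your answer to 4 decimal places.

There are 10^4 = 10000 equally likely outcomes.
The number of ordered 4-tuples from {1,…,10} summing to 13 is 220.
P(sum = 13) = 220/10000 = 11/500 ≈ 0.0220.

0.0220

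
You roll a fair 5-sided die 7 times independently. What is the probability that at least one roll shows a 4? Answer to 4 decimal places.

0.7903

P(no roll shows a 4) = (4/5)^7 ≈ 0.2097.
P(at least one) = 1 − 0.2097 = 0.7903.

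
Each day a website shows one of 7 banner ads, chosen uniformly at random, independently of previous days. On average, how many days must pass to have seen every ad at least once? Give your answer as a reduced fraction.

363/20

After i distinct types are collected, each trial gives a new one with probability (7−i)/7, so the expected wait for the next new type is 7/(7−i).
E = 7/7 + 7/6 + 7/5 + 7/4 + 7/3 + 7/2 + 7/1 = 363/20.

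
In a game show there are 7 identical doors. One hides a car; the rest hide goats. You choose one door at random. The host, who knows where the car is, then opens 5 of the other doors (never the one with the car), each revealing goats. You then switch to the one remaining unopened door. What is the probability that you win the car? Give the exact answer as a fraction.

Your original door holds the car with probability 1/7, so the other 6 collectively hold it with probability 6/7.
The host can always find 5 empty doors to open, so the reveals don't change that 6/7; it is now spread over the 1 remaining unopened door.
P(win by switching) = (6/7) · (1/1) = 6/7.

6/7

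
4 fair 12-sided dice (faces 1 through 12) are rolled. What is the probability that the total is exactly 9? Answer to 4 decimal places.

0.0027

There are 12^4 = 20736 equally likely outcomes.
The number of ordered 4-tuples from {1,…,12} summing to 9 is 56.
P(sum = 9) = 56/20736 = 7/2592 ≈ 0.0027.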